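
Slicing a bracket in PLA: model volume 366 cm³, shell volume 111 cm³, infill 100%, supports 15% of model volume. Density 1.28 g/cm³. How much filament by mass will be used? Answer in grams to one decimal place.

538.8 g

Infill region = 366 − 111 = 255 cm³.
Deposited infill = 1.00 × 255 = 255 cm³.
Support = 0.15 × 366, so 54.9 cm³.
Total printed volume: 111 + 255 + 54.9 → 420.9 cm³.
Mass = 420.9 × 1.28 = 538.752 g.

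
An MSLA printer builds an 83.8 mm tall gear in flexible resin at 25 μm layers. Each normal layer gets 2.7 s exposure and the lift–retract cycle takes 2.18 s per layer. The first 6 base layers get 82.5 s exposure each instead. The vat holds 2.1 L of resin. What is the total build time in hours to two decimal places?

Layers = ⌈83.8/0.025⌉ = 3352.
Bottom layers: 6 × (82.5 + 2.18) → 508.08 s.
Remaining layers: 3346 × (2.7 + 2.18) → 16328.48 s.
Total = 508.08 + 16328.48 = 16836.56 s = 4.68 hours.

4.68 hours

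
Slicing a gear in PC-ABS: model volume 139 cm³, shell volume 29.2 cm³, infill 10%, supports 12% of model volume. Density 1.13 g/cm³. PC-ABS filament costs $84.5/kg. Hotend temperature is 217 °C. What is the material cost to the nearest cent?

$5.43

Interior volume = 139 − 29.2 = 109.8 cm³.
Infill deposited = 0.10 × 109.8, so 10.98 cm³.
Support = 0.12 × 139 = 16.68 cm³.
Total extruded = 29.2 + 10.98 + 16.68 = 56.86 cm³.
Mass = 56.86 × 1.13, so 64.2518 g.
At $84.5/kg: 64.2518/1000 × 84.5 = $5.43.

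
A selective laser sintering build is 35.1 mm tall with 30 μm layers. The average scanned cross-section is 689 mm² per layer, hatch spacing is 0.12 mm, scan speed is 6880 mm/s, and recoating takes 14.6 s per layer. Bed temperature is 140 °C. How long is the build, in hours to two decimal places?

5.02 hours

Layer count = ceil(35.1 / 0.03) = 1170.
Scan path per layer: 689 / 0.12 → 5741.7 mm.
Per-layer scan time: 5741.7 / 6880 → 0.8345 s.
Time per layer = 0.8345 + 14.6, so 15.4345 s.
Build time = 1170 × 15.4345 = 18058.365 s = 5.02 hours.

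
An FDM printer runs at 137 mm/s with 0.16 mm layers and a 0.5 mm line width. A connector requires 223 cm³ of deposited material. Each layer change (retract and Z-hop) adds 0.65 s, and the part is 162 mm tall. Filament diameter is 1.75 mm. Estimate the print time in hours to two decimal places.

Line area = 0.16 × 0.5 = 0.08 mm².
Total extruded path = 223000/0.08 = 2787500 mm.
Time extruding = 2787500 / 137, so 20346.7 s.
Layers = ⌈162/0.16⌉ = 1013.
Layer-change overhead = 1013 × 0.65, so 658.45 s.
Altogether 20346.7 + 658.45 = 21005.15 s, i.e. 5.83 hours.

5.83 hours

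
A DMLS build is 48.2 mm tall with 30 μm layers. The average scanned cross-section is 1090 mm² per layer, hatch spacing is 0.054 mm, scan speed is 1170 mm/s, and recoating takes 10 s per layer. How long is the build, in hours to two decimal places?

Layers = ⌈48.2/0.03⌉ = 1607.
Scan path per layer: 1090 / 0.054 → 20185.2 mm.
Per-layer scan time: 20185.2 / 1170 → 17.2523 s.
Time per layer = 17.2523 + 10, so 27.2523 s.
Build time = 1607 × 27.2523 = 43794.4461 s = 12.17 hours.

12.17 hours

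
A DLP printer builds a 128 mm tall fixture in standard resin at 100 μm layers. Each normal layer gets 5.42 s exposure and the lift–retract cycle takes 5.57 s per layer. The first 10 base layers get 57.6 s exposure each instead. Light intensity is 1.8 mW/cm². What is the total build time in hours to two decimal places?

Number of layers: 128 / 0.1 → 1280 (rounded up).
Bottom layers = 10 × (57.6 + 5.57), so 631.7 s.
Normal layers = 1270 × (5.42 + 5.57), so 13957.3 s.
Sum: 631.7 + 13957.3 = 14589 s → 4.05 hours.

4.05 hours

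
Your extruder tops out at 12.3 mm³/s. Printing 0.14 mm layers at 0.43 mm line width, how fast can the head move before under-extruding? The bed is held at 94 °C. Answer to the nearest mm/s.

204 mm/s

Extrusion cross-section = 0.14 × 0.43, so 0.0602 mm².
v_max = Q/A = 12.3/0.0602 = 204.32 mm/s → 204 mm/s.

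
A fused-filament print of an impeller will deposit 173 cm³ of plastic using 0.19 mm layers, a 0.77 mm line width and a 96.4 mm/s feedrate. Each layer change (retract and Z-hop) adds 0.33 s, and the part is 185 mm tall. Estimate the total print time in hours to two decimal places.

Bead cross-section: 0.19 × 0.77 → 0.1463 mm².
Toolpath length = 173 cm³ / 0.1463 mm² = 173000 / 0.1463 = 1182501.7 mm.
Print-move time: 1182501.7 / 96.4 → 12266.6 s.
Layer count = ceil(185 / 0.19) = 974.
Z-hop total = 974 × 0.33 = 321.42 s.
Altogether 12266.6 + 321.42 = 12588.02 s, i.e. 3.50 hours.

3.50 hours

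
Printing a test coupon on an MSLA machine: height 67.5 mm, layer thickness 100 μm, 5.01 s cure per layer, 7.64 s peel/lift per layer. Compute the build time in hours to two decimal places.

2.37 hours

Number of layers: 67.5 / 0.1 → 675 (rounded up).
Cycle time = 5.01 + 7.64, so 12.65 s.
Total = 675 × 12.65 = 8538.75 s = 2.37 hours.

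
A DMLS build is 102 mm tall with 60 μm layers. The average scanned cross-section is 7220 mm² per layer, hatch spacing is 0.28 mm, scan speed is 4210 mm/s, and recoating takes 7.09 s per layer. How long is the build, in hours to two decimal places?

Number of layers: 102 / 0.06 → 1700 (rounded up).
Per-layer scan distance: 7220 / 0.28 → 25785.7 mm.
Laser time per layer = 25785.7 / 4210 = 6.1249 s.
Per-layer time: 6.1249 + 7.09 → 13.2149 s.
Build time = 1700 × 13.2149 = 22465.33 s = 6.24 hours.

6.24 hours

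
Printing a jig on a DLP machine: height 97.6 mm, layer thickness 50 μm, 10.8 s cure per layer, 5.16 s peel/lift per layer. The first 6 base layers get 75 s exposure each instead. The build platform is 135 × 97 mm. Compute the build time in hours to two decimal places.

8.76 hours

Layers = ⌈97.6/0.05⌉ = 1952.
Base layers = 6 × (75 + 5.16), so 480.96 s.
Remaining layers: 1946 × (10.8 + 5.16) → 31058.16 s.
Total = 480.96 + 31058.16 = 31539.12 s = 8.76 hours.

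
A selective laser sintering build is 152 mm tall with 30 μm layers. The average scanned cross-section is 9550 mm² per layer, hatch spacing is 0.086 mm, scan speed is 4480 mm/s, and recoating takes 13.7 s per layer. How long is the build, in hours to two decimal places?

54.17 hours

Number of layers: 152 / 0.03 → 5067 (rounded up).
Hatch length per layer = 9550 / 0.086 = 111046.5 mm.
Per-layer scan time: 111046.5 / 4480 → 24.7872 s.
Time per layer = 24.7872 + 13.7 = 38.4872 s.
Build time = 5067 × 38.4872 = 195014.6424 s = 54.17 hours.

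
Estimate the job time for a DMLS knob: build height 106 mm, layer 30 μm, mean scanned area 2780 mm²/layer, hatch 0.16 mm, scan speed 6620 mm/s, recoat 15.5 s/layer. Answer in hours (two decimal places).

17.79 hours

Number of layers: 106 / 0.03 → 3534 (rounded up).
Per-layer scan distance: 2780 / 0.16 → 17375 mm.
Scan time per layer = 17375 / 6620, so 2.6246 s.
Per-layer time: 2.6246 + 15.5 → 18.1246 s.
3534 layers × 18.1246 s/layer = 64052.3364 s, i.e. 17.79 hours.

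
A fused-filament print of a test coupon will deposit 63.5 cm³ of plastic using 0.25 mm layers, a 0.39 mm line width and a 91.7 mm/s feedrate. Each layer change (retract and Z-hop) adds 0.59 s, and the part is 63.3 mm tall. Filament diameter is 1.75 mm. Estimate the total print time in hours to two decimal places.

2.01 hours

Bead cross-section = 0.25 × 0.39 = 0.0975 mm².
Total extruded path = 63500/0.0975 = 651282.1 mm.
Time extruding = 651282.1 / 91.7 = 7102.3 s.
Layer count = ceil(63.3 / 0.25) = 254.
Non-print overhead: 254 × 0.59 → 149.86 s.
Total = 7102.3 + 149.86 = 7252.16 s = 2.01 hours.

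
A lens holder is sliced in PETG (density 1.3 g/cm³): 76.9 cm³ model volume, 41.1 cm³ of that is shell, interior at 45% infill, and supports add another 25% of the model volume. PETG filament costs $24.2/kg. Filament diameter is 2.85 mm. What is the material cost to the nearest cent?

Infill region: 76.9 − 41.1 → 35.8 cm³.
Infill deposited: 0.45 × 35.8 → 16.11 cm³.
Support = 0.25 × 76.9, so 19.225 cm³.
Total extruded: 41.1 + 16.11 + 19.225 → 76.435 cm³.
Mass: 76.435 × 1.3 → 99.3655 g.
At $24.2/kg: 99.3655/1000 × 24.2 = $2.40.

$2.40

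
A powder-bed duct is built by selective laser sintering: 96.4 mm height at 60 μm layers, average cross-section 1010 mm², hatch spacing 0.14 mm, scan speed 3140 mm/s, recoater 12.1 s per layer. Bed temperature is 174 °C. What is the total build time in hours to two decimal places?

Layers = ⌈96.4/0.06⌉ = 1607.
Per-layer scan distance: 1010 / 0.14 → 7214.3 mm.
Laser time per layer = 7214.3 / 3140 = 2.2975 s.
Per-layer time = 2.2975 + 12.1, so 14.3975 s.
1607 layers × 14.3975 s/layer = 23136.7825 s, i.e. 6.43 hours.

6.43 hours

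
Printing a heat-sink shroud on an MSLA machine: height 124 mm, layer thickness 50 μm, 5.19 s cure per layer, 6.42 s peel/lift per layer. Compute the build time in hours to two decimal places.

Layers = ⌈124/0.05⌉ = 2480.
Per-layer time: 5.19 + 6.42 → 11.61 s.
Total = 2480 × 11.61 = 28792.8 s = 8.00 hours.

8.00 hours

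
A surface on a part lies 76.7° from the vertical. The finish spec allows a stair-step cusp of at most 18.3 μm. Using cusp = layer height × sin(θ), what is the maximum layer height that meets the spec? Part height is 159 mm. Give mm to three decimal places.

t = h_c / sin θ = 0.0183 / 0.9732 = 0.019 mm.

0.019 mm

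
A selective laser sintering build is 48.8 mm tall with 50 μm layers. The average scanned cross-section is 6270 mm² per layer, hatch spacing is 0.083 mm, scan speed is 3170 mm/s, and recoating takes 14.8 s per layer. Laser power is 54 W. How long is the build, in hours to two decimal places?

10.47 hours

Layer count = ceil(48.8 / 0.05) = 976.
Hatch length per layer = 6270 / 0.083, so 75542.2 mm.
Laser time per layer = 75542.2 / 3170 = 23.8303 s.
Layer cycle = 23.8303 + 14.8, so 38.6303 s.
Build time = 976 × 38.6303 = 37703.1728 s = 10.47 hours.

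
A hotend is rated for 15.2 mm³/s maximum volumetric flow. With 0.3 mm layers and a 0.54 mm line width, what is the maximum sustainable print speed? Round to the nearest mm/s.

Extrusion cross-section = 0.3 × 0.54 = 0.162 mm².
v_max = Q/A = 15.2/0.162 = 93.83 mm/s → 94 mm/s.

94 mm/s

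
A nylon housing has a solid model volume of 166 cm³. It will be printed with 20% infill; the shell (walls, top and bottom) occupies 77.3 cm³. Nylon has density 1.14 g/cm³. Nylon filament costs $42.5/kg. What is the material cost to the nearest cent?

Volume inside the shell: 166 − 77.3 → 88.7 cm³.
Infill deposited = 0.20 × 88.7, so 17.74 cm³.
Deposited volume = 77.3 + 17.74 = 95.04 cm³.
Mass: 95.04 × 1.14 → 108.3456 g.
Cost = 108.3456 g / 1000 × $42.5/kg = $4.60.

$4.60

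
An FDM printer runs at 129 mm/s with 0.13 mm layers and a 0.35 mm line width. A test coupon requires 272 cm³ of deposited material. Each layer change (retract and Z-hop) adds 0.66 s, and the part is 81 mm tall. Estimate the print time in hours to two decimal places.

Bead cross-section = 0.13 × 0.35, so 0.0455 mm².
Total extruded path = 272000/0.0455 = 5978022 mm.
Print-move time: 5978022 / 129 → 46341.3 s.
Layer count = ceil(81 / 0.13) = 624.
Non-print overhead = 624 × 0.66 = 411.84 s.
Altogether 46341.3 + 411.84 = 46753.14 s, i.e. 12.99 hours.

12.99 hours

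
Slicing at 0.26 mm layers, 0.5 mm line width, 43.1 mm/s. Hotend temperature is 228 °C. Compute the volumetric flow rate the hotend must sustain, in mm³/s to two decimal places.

Extrusion cross-section: 0.26 × 0.5 → 0.13 mm².
Volumetric flow = 43.1 × 0.13 = 5.60 mm³/s.

5.60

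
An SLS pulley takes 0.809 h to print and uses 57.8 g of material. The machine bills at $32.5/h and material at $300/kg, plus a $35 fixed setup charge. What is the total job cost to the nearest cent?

Time charge = 32.5 × 0.809 = $26.2925.
Feedstock cost: 300 × 57.8/1000 → $17.34.
Total = 26.2925 + 17.34 + 35 = 78.6325 ≈ $78.63.

$78.63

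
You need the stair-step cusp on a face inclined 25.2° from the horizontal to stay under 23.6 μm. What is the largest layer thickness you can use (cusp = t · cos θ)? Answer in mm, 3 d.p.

0.026 mm

Layer height = cusp / cos(25.2°) = 0.0236 / 0.9048 = 0.026 mm.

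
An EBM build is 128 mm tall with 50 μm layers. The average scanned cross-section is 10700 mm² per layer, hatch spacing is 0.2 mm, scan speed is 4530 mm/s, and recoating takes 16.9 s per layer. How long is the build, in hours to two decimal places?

Layer count = ceil(128 / 0.05) = 2560.
Hatch length per layer = 10700 / 0.2, so 53500 mm.
Beam time per layer = 53500 / 4530, so 11.8102 s.
Layer cycle: 11.8102 + 16.9 → 28.7102 s.
2560 layers × 28.7102 s/layer = 73498.112 s, i.e. 20.42 hours.

20.42 hours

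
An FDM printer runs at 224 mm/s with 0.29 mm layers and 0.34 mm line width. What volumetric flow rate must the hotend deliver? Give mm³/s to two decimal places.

Bead cross-section: 0.29 × 0.34 → 0.0986 mm².
Volumetric flow = 224 × 0.0986 = 22.09 mm³/s.

22.09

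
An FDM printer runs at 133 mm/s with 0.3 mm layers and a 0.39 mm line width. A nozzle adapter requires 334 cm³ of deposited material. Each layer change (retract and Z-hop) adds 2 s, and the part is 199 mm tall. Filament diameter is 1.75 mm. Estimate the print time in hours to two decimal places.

6.33 hours

Bead cross-section: 0.3 × 0.39 → 0.117 mm².
Path length: 334000 mm³ / 0.117 mm² → 2854700.9 mm.
Extrusion time: 2854700.9 / 133 → 21463.9 s.
Number of layers: 199 / 0.3 → 664 (rounded up).
Non-print overhead = 664 × 2, so 1328 s.
Total = 21463.9 + 1328 = 22791.9 s = 6.33 hours.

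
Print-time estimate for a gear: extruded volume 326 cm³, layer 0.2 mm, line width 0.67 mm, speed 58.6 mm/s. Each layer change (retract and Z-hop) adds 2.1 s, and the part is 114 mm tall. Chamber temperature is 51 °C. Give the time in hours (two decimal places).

Extrusion cross-section = 0.2 × 0.67 = 0.134 mm².
Total extruded path = 326000/0.134 = 2432835.8 mm.
Time extruding: 2432835.8 / 58.6 → 41516 s.
Number of layers: 114 / 0.2 → 570 (rounded up).
Z-hop total: 570 × 2.1 → 1197 s.
Total = 41516 + 1197 = 42713 s = 11.86 hours.

11.86 hours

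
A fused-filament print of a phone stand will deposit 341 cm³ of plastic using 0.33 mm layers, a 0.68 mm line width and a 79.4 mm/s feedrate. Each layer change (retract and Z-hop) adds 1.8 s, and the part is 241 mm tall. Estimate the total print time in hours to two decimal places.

5.68 hours

Extrusion cross-section = 0.33 × 0.68, so 0.2244 mm².
Path length: 341000 mm³ / 0.2244 mm² → 1519607.8 mm.
Extrusion time = 1519607.8 / 79.4 = 19138.6 s.
Number of layers: 241 / 0.33 → 731 (rounded up).
Z-hop total = 731 × 1.8 = 1315.8 s.
Altogether 19138.6 + 1315.8 = 20454.4 s, i.e. 5.68 hours.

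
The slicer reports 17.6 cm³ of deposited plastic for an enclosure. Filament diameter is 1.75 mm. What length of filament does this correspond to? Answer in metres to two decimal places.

A = π r² = π × 0.875² = 2.4053 mm².
L = 17600 mm³ / 2.4053 mm² = 7317.17 mm, i.e. 7.32 m.

7.32 m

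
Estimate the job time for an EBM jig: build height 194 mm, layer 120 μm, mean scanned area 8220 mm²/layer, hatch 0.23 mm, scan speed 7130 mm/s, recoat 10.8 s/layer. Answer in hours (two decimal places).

Layer count = ceil(194 / 0.12) = 1617.
Per-layer scan distance = 8220 / 0.23, so 35739.1 mm.
Scan time per layer = 35739.1 / 7130 = 5.0125 s.
Layer cycle = 5.0125 + 10.8, so 15.8125 s.
1617 layers × 15.8125 s/layer = 25568.8125 s, i.e. 7.10 hours.

7.10 hours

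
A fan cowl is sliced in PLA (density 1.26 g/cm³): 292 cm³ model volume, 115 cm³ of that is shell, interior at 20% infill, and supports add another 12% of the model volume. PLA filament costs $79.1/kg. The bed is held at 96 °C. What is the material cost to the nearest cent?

$18.48

Interior volume = 292 − 115, so 177 cm³.
Infill volume: 0.20 × 177 → 35.4 cm³.
Support = 0.12 × 292, so 35.04 cm³.
Total printed volume = 115 + 35.4 + 35.04, so 185.44 cm³.
Mass = 185.44 × 1.26 = 233.6544 g.
Cost = 233.6544 g / 1000 × $79.1/kg = $18.48.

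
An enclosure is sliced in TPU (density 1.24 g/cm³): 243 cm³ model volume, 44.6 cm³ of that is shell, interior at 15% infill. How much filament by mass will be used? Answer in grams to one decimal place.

Volume inside the shell = 243 − 44.6, so 198.4 cm³.
Deposited infill = 0.15 × 198.4 = 29.76 cm³.
Deposited volume = 44.6 + 29.76 = 74.36 cm³.
Mass = 74.36 × 1.24, so 92.2064 g.

92.2 g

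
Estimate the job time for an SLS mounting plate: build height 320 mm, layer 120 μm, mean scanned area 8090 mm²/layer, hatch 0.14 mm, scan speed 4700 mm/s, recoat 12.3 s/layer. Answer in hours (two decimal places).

18.22 hours

Number of layers: 320 / 0.12 → 2667 (rounded up).
Scan path per layer = 8090 / 0.14, so 57785.7 mm.
Per-layer scan time = 57785.7 / 4700, so 12.2948 s.
Per-layer time = 12.2948 + 12.3 = 24.5948 s.
Total: 2667 × 24.5948 s = 65594.3316 s → 18.22 hours.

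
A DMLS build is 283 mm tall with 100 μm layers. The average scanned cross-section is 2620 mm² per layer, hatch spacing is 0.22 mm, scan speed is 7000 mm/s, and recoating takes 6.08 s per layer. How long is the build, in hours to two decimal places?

Layers = ⌈283/0.1⌉ = 2830.
Per-layer scan distance = 2620 / 0.22 = 11909.1 mm.
Scan time per layer: 11909.1 / 7000 → 1.7013 s.
Time per layer = 1.7013 + 6.08, so 7.7813 s.
Total: 2830 × 7.7813 s = 22021.079 s → 6.12 hours.

6.12 hours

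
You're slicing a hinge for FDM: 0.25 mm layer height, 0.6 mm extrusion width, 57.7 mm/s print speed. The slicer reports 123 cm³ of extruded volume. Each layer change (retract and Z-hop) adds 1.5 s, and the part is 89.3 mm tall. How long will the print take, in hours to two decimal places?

Bead cross-section = 0.25 × 0.6 = 0.15 mm².
Path length: 123000 mm³ / 0.15 mm² → 820000 mm.
Print-move time = 820000 / 57.7 = 14211.4 s.
Layers = ⌈89.3/0.25⌉ = 358.
Z-hop total = 358 × 1.5 = 537 s.
Total = 14211.4 + 537 = 14748.4 s = 4.10 hours.

4.10 hours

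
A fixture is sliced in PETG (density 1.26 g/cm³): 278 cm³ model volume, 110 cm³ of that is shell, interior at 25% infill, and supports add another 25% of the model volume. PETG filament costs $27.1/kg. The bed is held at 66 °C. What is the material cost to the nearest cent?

Infill region: 278 − 110 → 168 cm³.
Infill deposited = 0.25 × 168 = 42 cm³.
Support = 0.25 × 278 = 69.5 cm³.
Total printed volume = 110 + 42 + 69.5, so 221.5 cm³.
Mass = 221.5 × 1.26, so 279.09 g.
Cost = 279.09 g / 1000 × $27.1/kg = $7.56.

$7.56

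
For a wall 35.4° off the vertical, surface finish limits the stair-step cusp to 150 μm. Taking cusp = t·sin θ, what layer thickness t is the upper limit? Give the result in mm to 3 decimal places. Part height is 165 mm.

t = h_c / sin θ = 0.15 / 0.5793 = 0.259 mm.

0.259 mm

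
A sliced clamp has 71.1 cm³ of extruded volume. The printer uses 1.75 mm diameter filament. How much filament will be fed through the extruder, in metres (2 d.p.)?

Cross-section of 1.75 mm filament: π·(1.75/2)² = 2.4053 mm².
Length = 71.1 cm³ / 2.4053 mm² = 71100 / 2.4053 = 29559.72 mm = 29.56 m.

29.56 m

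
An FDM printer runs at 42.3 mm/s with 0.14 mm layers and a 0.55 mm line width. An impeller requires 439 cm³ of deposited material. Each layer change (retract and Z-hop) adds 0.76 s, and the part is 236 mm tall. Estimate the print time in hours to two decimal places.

37.80 hours

Line area = 0.14 × 0.55 = 0.077 mm².
Toolpath length = 439 cm³ / 0.077 mm² = 439000 / 0.077 = 5701298.7 mm.
Print-move time = 5701298.7 / 42.3, so 134782.5 s.
Layer count = ceil(236 / 0.14) = 1686.
Non-print overhead: 1686 × 0.76 → 1281.36 s.
Total = 134782.5 + 1281.36 = 136063.86 s = 37.80 hours.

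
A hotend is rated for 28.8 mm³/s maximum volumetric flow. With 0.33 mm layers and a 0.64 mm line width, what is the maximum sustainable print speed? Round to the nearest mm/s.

Extrusion cross-section = 0.33 × 0.64, so 0.2112 mm².
v_max = Q/A = 28.8/0.2112 = 136.36 mm/s → 136 mm/s.

136 mm/s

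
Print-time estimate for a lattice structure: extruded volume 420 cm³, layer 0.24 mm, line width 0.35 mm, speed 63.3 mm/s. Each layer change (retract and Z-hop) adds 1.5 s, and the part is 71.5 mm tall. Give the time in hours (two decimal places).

Extrusion cross-section = 0.24 × 0.35, so 0.084 mm².
Toolpath length = 420 cm³ / 0.084 mm² = 420000 / 0.084 = 5000000 mm.
Time extruding = 5000000 / 63.3 = 78988.9 s.
Number of layers: 71.5 / 0.24 → 298 (rounded up).
Layer-change overhead = 298 × 1.5, so 447 s.
Total = 78988.9 + 447 = 79435.9 s = 22.07 hours.

22.07 hours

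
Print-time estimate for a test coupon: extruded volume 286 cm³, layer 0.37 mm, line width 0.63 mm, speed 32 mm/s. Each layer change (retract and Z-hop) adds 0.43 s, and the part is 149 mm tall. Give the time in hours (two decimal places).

Extrusion cross-section = 0.37 × 0.63 = 0.2331 mm².
Total extruded path = 286000/0.2331 = 1226941.2 mm.
Time extruding: 1226941.2 / 32 → 38341.9 s.
Layers = ⌈149/0.37⌉ = 403.
Z-hop total: 403 × 0.43 → 173.29 s.
Altogether 38341.9 + 173.29 = 38515.19 s, i.e. 10.70 hours.

10.70 hours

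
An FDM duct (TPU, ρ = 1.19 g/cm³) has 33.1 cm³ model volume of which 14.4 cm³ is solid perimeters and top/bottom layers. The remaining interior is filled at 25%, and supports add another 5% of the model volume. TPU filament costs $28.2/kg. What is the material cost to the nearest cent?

$0.70

Volume inside the shell: 33.1 − 14.4 → 18.7 cm³.
Infill deposited: 0.25 × 18.7 → 4.675 cm³.
Support = 0.05 × 33.1, so 1.655 cm³.
Total extruded = 14.4 + 4.675 + 1.655 = 20.73 cm³.
Mass: 20.73 × 1.19 → 24.6687 g.
At $28.2/kg: 24.6687/1000 × 28.2 = $0.70.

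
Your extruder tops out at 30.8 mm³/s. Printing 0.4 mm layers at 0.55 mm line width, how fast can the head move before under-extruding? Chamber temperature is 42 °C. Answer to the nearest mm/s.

Bead cross-section = 0.4 × 0.55 = 0.22 mm².
v_max = Q/A = 30.8/0.22 = 140.00 mm/s → 140 mm/s.

140 mm/s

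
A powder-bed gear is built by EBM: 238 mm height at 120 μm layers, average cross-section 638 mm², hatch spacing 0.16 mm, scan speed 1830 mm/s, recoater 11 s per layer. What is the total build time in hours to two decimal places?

7.26 hours

Layers = ⌈238/0.12⌉ = 1984.
Per-layer scan distance = 638 / 0.16 = 3987.5 mm.
Beam time per layer: 3987.5 / 1830 → 2.179 s.
Layer cycle: 2.179 + 11 → 13.179 s.
1984 layers × 13.179 s/layer = 26147.136 s, i.e. 7.26 hours.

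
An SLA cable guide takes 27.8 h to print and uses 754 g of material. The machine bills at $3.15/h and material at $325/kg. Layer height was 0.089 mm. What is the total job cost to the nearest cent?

Machine cost = 3.15 × 27.8 = $87.57.
Feedstock cost = 325 × 754/1000 = $245.05.
Job cost: 87.57 + 245.05 = $332.62.

$332.62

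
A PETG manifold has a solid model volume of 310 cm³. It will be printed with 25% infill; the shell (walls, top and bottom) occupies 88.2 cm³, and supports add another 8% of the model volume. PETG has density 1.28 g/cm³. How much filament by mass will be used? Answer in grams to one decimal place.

215.6 g

Infill region = 310 − 88.2 = 221.8 cm³.
Infill deposited = 0.25 × 221.8 = 55.45 cm³.
Support: 0.08 × 310 → 24.8 cm³.
Deposited volume: 88.2 + 55.45 + 24.8 → 168.45 cm³.
Mass: 168.45 × 1.28 → 215.616 g.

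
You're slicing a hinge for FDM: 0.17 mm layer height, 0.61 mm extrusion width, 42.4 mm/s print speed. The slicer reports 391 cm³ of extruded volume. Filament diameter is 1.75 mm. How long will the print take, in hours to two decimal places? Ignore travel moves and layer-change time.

24.70 hours

Extrusion cross-section: 0.17 × 0.61 → 0.1037 mm².
Total extruded path = 391000/0.1037 = 3770491.8 mm.
Time extruding = 3770491.8 / 42.4, so 88926.7 s.
Converting: 88926.7 s = 24.70 hours.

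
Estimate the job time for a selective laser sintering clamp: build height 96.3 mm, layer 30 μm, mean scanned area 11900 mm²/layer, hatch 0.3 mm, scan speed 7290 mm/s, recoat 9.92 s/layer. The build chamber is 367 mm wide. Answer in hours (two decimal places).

Layer count = ceil(96.3 / 0.03) = 3210.
Per-layer scan distance: 11900 / 0.3 → 39666.7 mm.
Per-layer scan time: 39666.7 / 7290 → 5.4412 s.
Layer cycle = 5.4412 + 9.92 = 15.3612 s.
3210 layers × 15.3612 s/layer = 49309.452 s, i.e. 13.70 hours.

13.70 hours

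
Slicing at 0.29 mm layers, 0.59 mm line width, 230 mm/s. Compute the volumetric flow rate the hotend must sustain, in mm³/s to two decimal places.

39.35

Extrusion cross-section = 0.29 × 0.59, so 0.1711 mm².
Volumetric flow = 230 × 0.1711 = 39.35 mm³/s.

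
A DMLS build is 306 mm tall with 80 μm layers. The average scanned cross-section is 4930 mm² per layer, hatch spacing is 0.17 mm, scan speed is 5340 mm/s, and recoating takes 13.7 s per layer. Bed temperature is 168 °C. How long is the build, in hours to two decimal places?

20.33 hours

Number of layers: 306 / 0.08 → 3825 (rounded up).
Per-layer scan distance = 4930 / 0.17, so 29000 mm.
Per-layer scan time = 29000 / 5340 = 5.4307 s.
Time per layer: 5.4307 + 13.7 → 19.1307 s.
3825 layers × 19.1307 s/layer = 73174.9275 s, i.e. 20.33 hours.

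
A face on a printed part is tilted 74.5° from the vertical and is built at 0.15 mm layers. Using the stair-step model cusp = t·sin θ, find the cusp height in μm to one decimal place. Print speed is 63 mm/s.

sin(74.5°) = 0.9636, so cusp = 0.15 × 0.9636 = 0.14454 mm → 144.5 μm.

144.5 μm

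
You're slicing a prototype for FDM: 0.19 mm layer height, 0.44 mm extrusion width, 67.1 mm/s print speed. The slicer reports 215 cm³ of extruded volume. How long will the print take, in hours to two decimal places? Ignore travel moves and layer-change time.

Extrusion cross-section: 0.19 × 0.44 → 0.0836 mm².
Total extruded path = 215000/0.0836 = 2571770.3 mm.
Time extruding: 2571770.3 / 67.1 → 38327.4 s.
In the requested units: 38327.4 s = 10.65 hours.

10.65 hours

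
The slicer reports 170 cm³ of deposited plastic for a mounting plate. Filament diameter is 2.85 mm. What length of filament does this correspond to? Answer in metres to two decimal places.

Cross-section of 2.85 mm filament: π·(2.85/2)² = 6.3794 mm².
Length = 170 cm³ / 6.3794 mm² = 170000 / 6.3794 = 26648.27 mm = 26.65 m.

26.65 m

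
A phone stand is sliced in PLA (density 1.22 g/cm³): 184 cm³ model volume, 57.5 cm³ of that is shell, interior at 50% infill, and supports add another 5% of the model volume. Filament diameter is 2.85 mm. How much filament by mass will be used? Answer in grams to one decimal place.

Infill region = 184 − 57.5 = 126.5 cm³.
Infill volume = 0.50 × 126.5 = 63.25 cm³.
Support = 0.05 × 184, so 9.2 cm³.
Deposited volume = 57.5 + 63.25 + 9.2 = 129.95 cm³.
Mass: 129.95 × 1.22 → 158.539 g.

158.5 g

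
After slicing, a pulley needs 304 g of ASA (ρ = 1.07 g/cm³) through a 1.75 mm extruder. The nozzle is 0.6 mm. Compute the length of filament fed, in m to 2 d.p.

118.12 m

Extruded volume: 304/1.07 = 284.1121 cm³ (284112.1 mm³).
A = π r² = π × 0.875² = 2.4053 mm².
L = V/A = 284112.1/2.4053 = 118119.2 mm → 118.12 m.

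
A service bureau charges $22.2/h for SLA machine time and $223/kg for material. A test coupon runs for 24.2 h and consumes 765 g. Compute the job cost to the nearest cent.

Time charge: 22.2 × 24.2 → $537.24.
Feedstock cost: 223 × 765/1000 → $170.595.
Total = 537.24 + 170.595 = 707.835 ≈ $707.84.

$707.84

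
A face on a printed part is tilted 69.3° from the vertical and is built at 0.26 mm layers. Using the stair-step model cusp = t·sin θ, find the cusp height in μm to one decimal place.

243.2 μm

h_c = t·sin θ = 0.26 × 0.9354 = 0.243204 mm (243.2 μm).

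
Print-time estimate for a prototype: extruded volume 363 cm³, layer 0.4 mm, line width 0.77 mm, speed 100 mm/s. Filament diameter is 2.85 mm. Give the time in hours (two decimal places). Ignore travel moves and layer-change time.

Extrusion cross-section = 0.4 × 0.77 = 0.308 mm².
Total extruded path = 363000/0.308 = 1178571.4 mm.
Print-move time: 1178571.4 / 100 → 11785.7 s.
Converting: 11785.7 s = 3.27 hours.

3.27 hours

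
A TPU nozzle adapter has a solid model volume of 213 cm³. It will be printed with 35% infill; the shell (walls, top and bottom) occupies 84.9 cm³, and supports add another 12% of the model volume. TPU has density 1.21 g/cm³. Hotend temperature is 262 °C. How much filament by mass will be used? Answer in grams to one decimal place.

Infill region = 213 − 84.9, so 128.1 cm³.
Infill deposited = 0.35 × 128.1, so 44.835 cm³.
Support = 0.12 × 213, so 25.56 cm³.
Total printed volume = 84.9 + 44.835 + 25.56, so 155.295 cm³.
Mass = 155.295 × 1.21 = 187.90695 g.

187.9 g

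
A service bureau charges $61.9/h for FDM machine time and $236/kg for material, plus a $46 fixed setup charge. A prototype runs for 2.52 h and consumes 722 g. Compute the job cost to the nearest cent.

Machine-time cost = 61.9 × 2.52, so $155.988.
Material charge = 236 × 722/1000 = $170.392.
Total = 155.988 + 170.392 + 46 = $372.38.

$372.38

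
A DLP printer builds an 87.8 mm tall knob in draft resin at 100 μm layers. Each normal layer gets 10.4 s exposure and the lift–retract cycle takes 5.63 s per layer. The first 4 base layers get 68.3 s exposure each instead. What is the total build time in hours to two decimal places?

Layers = ⌈87.8/0.1⌉ = 878.
Burn-in layers = 4 × (68.3 + 5.63), so 295.72 s.
Remaining layers: 874 × (10.4 + 5.63) → 14010.22 s.
Total = 295.72 + 14010.22 = 14305.94 s = 3.97 hours.

3.97 hours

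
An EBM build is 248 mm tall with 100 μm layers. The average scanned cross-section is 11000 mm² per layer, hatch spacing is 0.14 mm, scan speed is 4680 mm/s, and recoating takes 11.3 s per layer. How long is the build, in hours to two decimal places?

19.35 hours

Number of layers: 248 / 0.1 → 2480 (rounded up).
Scan path per layer: 11000 / 0.14 → 78571.4 mm.
Beam time per layer = 78571.4 / 4680 = 16.7888 s.
Layer cycle = 16.7888 + 11.3 = 28.0888 s.
2480 layers × 28.0888 s/layer = 69660.224 s, i.e. 19.35 hours.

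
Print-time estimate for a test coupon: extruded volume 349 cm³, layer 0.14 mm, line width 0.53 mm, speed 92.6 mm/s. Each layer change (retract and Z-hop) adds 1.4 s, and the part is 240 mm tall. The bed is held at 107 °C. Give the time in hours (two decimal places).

14.78 hours

Line area: 0.14 × 0.53 → 0.0742 mm².
Total extruded path = 349000/0.0742 = 4703504 mm.
Print-move time = 4703504 / 92.6 = 50793.8 s.
Layers = ⌈240/0.14⌉ = 1715.
Z-hop total = 1715 × 1.4, so 2401 s.
Total = 50793.8 + 2401 = 53194.8 s = 14.78 hours.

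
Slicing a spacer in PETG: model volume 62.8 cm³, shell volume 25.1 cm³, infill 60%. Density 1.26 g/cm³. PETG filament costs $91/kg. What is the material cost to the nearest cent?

Volume inside the shell = 62.8 − 25.1 = 37.7 cm³.
Deposited infill: 0.60 × 37.7 → 22.62 cm³.
Total printed volume = 25.1 + 22.62 = 47.72 cm³.
Mass = 47.72 × 1.26, so 60.1272 g.
Cost = 60.1272 g / 1000 × $91/kg = $5.47.

$5.47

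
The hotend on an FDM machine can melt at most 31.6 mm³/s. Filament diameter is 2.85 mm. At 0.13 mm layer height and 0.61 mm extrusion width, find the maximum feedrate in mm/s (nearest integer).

398 mm/s

A = 0.13 × 0.61, so 0.0793 mm².
Max speed = 31.6 / 0.0793 = 398.49 ≈ 398 mm/s.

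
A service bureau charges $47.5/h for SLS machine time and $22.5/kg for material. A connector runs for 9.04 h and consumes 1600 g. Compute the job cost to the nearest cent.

$465.40

Machine-time cost = 47.5 × 9.04 = $429.40.
Material cost: 22.5 × 1600/1000 → $36.00.
Total = 429.40 + 36.00 = $465.40.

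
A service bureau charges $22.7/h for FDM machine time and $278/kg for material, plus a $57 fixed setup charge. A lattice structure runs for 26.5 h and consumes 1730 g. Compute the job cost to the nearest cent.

$1139.49

Machine-time cost = 22.7 × 26.5, so $601.55.
Feedstock cost: 278 × 1730/1000 → $480.94.
Total = 601.55 + 480.94 + 57 = $1139.49.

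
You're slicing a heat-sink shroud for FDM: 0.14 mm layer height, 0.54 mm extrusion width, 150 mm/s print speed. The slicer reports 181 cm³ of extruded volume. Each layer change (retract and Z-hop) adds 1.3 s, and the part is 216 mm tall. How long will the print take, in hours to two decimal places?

Line area = 0.14 × 0.54, so 0.0756 mm².
Total extruded path = 181000/0.0756 = 2394179.9 mm.
Print-move time = 2394179.9 / 150 = 15961.2 s.
Layer count = ceil(216 / 0.14) = 1543.
Z-hop total: 1543 × 1.3 → 2005.9 s.
Total = 15961.2 + 2005.9 = 17967.1 s = 4.99 hours.

4.99 hours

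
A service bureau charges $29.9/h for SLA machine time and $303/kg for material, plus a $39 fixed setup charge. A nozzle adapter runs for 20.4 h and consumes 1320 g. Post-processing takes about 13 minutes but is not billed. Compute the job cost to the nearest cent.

Time charge = 29.9 × 20.4 = $609.96.
Material cost = 303 × 1320/1000 = $399.96.
Adding setup: 609.96 + 399.96 + 39 → $1048.92.

$1048.92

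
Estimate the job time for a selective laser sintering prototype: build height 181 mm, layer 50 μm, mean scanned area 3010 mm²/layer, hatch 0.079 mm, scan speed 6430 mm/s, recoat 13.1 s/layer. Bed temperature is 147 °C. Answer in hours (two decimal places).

19.13 hours

Number of layers: 181 / 0.05 → 3620 (rounded up).
Scan path per layer: 3010 / 0.079 → 38101.3 mm.
Scan time per layer: 38101.3 / 6430 → 5.9256 s.
Time per layer: 5.9256 + 13.1 → 19.0256 s.
3620 layers × 19.0256 s/layer = 68872.672 s, i.e. 19.13 hours.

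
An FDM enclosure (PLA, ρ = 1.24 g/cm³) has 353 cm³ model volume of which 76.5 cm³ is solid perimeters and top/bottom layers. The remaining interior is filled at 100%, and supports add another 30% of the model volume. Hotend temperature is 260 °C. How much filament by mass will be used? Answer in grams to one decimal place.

569.0 g

Interior volume = 353 − 76.5, so 276.5 cm³.
Infill deposited: 1.00 × 276.5 → 276.5 cm³.
Support = 0.30 × 353 = 105.9 cm³.
Total extruded: 76.5 + 276.5 + 105.9 → 458.9 cm³.
Mass = 458.9 × 1.24, so 569.036 g.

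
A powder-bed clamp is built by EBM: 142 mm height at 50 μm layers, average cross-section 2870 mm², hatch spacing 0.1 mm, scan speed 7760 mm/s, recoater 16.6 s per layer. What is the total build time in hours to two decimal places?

Number of layers: 142 / 0.05 → 2840 (rounded up).
Hatch length per layer = 2870 / 0.1 = 28700 mm.
Per-layer scan time = 28700 / 7760, so 3.6985 s.
Per-layer time = 3.6985 + 16.6, so 20.2985 s.
Total: 2840 × 20.2985 s = 57647.74 s → 16.01 hours.

16.01 hours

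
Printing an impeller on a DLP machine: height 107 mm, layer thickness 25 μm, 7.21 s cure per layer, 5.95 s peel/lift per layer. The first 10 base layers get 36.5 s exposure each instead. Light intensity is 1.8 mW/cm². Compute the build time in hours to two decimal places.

15.73 hours

Number of layers: 107 / 0.025 → 4280 (rounded up).
Bottom layers = 10 × (36.5 + 5.95) = 424.5 s.
Regular layers = 4270 × (7.21 + 5.95), so 56193.2 s.
Sum: 424.5 + 56193.2 = 56617.7 s → 15.73 hours.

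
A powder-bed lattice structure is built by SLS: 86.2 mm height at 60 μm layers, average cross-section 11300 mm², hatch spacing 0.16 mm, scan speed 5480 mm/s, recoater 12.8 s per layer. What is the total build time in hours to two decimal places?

10.25 hours

Layers = ⌈86.2/0.06⌉ = 1437.
Per-layer scan distance = 11300 / 0.16 = 70625 mm.
Scan time per layer = 70625 / 5480 = 12.8878 s.
Layer cycle = 12.8878 + 12.8, so 25.6878 s.
1437 layers × 25.6878 s/layer = 36913.3686 s, i.e. 10.25 hours.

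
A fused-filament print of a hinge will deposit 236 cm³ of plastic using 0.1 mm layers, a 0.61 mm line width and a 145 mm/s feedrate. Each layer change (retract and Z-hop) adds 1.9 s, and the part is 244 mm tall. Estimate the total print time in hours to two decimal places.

8.70 hours

Extrusion cross-section = 0.1 × 0.61 = 0.061 mm².
Path length: 236000 mm³ / 0.061 mm² → 3868852.5 mm.
Print-move time = 3868852.5 / 145 = 26681.7 s.
Number of layers: 244 / 0.1 → 2440 (rounded up).
Z-hop total = 2440 × 1.9 = 4636 s.
Total = 26681.7 + 4636 = 31317.7 s = 8.70 hours.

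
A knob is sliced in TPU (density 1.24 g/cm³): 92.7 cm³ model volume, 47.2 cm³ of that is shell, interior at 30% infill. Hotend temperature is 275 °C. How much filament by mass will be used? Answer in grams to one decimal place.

Volume inside the shell = 92.7 − 47.2 = 45.5 cm³.
Deposited infill: 0.30 × 45.5 → 13.65 cm³.
Deposited volume = 47.2 + 13.65, so 60.85 cm³.
Mass = 60.85 × 1.24, so 75.454 g.

75.5 g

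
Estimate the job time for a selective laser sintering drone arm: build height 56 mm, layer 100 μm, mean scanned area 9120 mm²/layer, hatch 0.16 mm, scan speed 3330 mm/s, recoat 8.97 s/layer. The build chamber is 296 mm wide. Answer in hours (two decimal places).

Layers = ⌈56/0.1⌉ = 560.
Per-layer scan distance = 9120 / 0.16 = 57000 mm.
Scan time per layer = 57000 / 3330 = 17.1171 s.
Time per layer = 17.1171 + 8.97 = 26.0871 s.
Build time = 560 × 26.0871 = 14608.776 s = 4.06 hours.

4.06 hours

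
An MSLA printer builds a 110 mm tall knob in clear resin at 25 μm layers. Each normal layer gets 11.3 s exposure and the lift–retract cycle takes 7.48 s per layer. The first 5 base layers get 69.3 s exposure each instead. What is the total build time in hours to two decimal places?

23.03 hours

Number of layers: 110 / 0.025 → 4400 (rounded up).
Burn-in layers = 5 × (69.3 + 7.48), so 383.9 s.
Regular layers = 4395 × (11.3 + 7.48) = 82538.1 s.
Total = 383.9 + 82538.1 = 82922 s = 23.03 hours.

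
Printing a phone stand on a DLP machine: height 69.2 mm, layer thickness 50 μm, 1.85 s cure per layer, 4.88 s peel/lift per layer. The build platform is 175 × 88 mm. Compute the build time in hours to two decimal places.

Layer count = ceil(69.2 / 0.05) = 1384.
Cycle time = 1.85 + 4.88 = 6.73 s.
Total = 1384 × 6.73 = 9314.32 s = 2.59 hours.

2.59 hours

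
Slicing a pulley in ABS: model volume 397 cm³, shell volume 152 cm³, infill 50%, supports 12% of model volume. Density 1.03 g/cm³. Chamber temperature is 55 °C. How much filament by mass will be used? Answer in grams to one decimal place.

331.8 g

Interior volume = 397 − 152 = 245 cm³.
Infill deposited = 0.50 × 245 = 122.5 cm³.
Support = 0.12 × 397 = 47.64 cm³.
Total extruded = 152 + 122.5 + 47.64 = 322.14 cm³.
Mass = 322.14 × 1.03 = 331.8042 g.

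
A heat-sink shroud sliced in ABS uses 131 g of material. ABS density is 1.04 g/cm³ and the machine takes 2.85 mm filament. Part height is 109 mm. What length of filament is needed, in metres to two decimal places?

19.75 m

Extruded volume: 131/1.04 = 125.9615 cm³ (125961.5 mm³).
A = π r² = π × 1.425² = 6.3794 mm².
L = V/A = 125961.5/6.3794 = 19745.04 mm → 19.75 m.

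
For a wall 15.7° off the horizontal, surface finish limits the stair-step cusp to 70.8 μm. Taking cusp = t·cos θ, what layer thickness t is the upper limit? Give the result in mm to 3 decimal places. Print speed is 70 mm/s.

Layer height = cusp / cos(15.7°) = 0.0708 / 0.9627 = 0.074 mm.

0.074 mm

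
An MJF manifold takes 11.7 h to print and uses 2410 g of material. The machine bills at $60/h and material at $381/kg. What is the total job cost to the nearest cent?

Machine-time cost = 60 × 11.7, so $702.00.
Feedstock cost = 381 × 2410/1000, so $918.21.
Total = 702.00 + 918.21 = $1620.21.

$1620.21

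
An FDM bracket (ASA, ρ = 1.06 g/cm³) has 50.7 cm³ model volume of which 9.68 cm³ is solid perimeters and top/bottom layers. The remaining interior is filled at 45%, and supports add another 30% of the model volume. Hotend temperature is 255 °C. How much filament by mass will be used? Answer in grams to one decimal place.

45.9 g

Interior volume = 50.7 − 9.68, so 41.02 cm³.
Infill volume = 0.45 × 41.02, so 18.459 cm³.
Support: 0.30 × 50.7 → 15.21 cm³.
Deposited volume = 9.68 + 18.459 + 15.21, so 43.349 cm³.
Mass: 43.349 × 1.06 → 45.94994 g.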